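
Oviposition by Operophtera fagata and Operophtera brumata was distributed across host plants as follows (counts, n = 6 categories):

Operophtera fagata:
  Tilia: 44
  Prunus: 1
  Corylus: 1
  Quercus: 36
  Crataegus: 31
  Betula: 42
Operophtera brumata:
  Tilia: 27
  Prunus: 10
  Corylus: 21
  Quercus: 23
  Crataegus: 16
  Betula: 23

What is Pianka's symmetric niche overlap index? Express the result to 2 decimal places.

Proportions for Operophtera fagata (n=155): 44/155=0.2839, 1/155=0.0065, 1/155=0.0065, 36/155=0.2323, 31/155=0.2000, 42/155=0.2710
Proportions for Operophtera brumata (n=120): 27/120=0.2250, 10/120=0.0833, 21/120=0.1750, 23/120=0.1917, 16/120=0.1333, 23/120=0.1917
Σ p₁ᵢp₂ᵢ = 0.063878 + 0.000541 + 0.001138 + 0.044532 + 0.026660 + 0.051951 = 0.188700
Σp_1ᵢ² = 0.2839² + 0.0065² + 0.0065² + 0.2323² + 0.2000² + 0.2710² = 0.080599 + 0.000042 + 0.000042 + 0.053963 + 0.040000 + 0.073441 = 0.248087
Σp_2ᵢ² = 0.2250² + 0.0833² + 0.1750² + 0.1917² + 0.1333² + 0.1917² = 0.050625 + 0.006939 + 0.030625 + 0.036749 + 0.017769 + 0.036749 = 0.179456
O = 0.188700 / √(0.248087 × 0.179456) = 0.188700 / 0.2109993 = 0.8943

0.89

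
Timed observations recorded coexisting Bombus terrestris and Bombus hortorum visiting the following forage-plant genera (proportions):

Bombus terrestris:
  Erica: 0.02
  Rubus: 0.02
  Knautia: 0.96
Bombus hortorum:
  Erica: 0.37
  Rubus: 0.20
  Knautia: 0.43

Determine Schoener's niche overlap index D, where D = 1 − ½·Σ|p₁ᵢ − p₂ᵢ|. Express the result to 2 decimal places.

Σ|p₁ᵢ − p₂ᵢ| = 0.35 + 0.18 + 0.53 = 1.06
D = 1 − ½ × 1.06 = 1 − 0.530 = 0.4700

0.47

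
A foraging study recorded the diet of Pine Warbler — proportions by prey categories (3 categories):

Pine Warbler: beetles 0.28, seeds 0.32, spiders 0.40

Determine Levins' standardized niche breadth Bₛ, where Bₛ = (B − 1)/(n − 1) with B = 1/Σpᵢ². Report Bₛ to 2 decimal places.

0.97

Σpᵢ² = 0.28² + 0.32² + 0.40² = 0.0784 + 0.1024 + 0.1600 = 0.3408
B = 1 / 0.3408 = 2.9343
Bₛ = (B − 1)/(n − 1) = (2.9343 − 1)/(3 − 1) = 1.9343/2 = 0.9672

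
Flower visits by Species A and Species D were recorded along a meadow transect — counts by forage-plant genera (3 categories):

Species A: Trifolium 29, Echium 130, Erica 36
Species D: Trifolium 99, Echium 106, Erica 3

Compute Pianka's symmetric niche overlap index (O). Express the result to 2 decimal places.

Proportions for Species A (n=195): 29/195=0.1487, 130/195=0.6667, 36/195=0.1846
Proportions for Species D (n=208): 99/208=0.4760, 106/208=0.5096, 3/208=0.0144
Σ p₁ᵢp₂ᵢ = 0.070781 + 0.339750 + 0.002658 = 0.413189
Σp_1ᵢ² = 0.1487² + 0.6667² + 0.1846² = 0.022112 + 0.444489 + 0.034077 = 0.500678
Σp_2ᵢ² = 0.4760² + 0.5096² + 0.0144² = 0.226576 + 0.259692 + 0.000207 = 0.486475
O = 0.413189 / √(0.500678 × 0.486475) = 0.413189 / 0.4935254 = 0.8372

0.84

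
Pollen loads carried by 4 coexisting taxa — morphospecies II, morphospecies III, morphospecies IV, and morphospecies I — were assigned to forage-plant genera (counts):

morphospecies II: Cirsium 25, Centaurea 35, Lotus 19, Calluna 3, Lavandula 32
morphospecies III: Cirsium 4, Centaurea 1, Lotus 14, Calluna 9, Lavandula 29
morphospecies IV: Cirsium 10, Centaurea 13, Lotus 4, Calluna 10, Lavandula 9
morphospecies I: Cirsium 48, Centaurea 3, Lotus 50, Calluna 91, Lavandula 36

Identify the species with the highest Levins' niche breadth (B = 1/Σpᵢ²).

Proportions for morphospecies II (n=114): 25/114=0.2193, 35/114=0.3070, 19/114=0.1667, 3/114=0.0263, 32/114=0.2807
Proportions for morphospecies III (n=57): 4/57=0.0702, 1/57=0.0175, 14/57=0.2456, 9/57=0.1579, 29/57=0.5088
Proportions for morphospecies IV (n=46): 10/46=0.2174, 13/46=0.2826, 4/46=0.0870, 10/46=0.2174, 9/46=0.1957
Proportions for morphospecies I (n=228): 48/228=0.2105, 3/228=0.0132, 50/228=0.2193, 91/228=0.3991, 36/228=0.1579
Σp_IIᵢ² = 0.2193² + 0.3070² + 0.1667² + 0.0263² + 0.2807² = 0.048092 + 0.094249 + 0.027789 + 0.000692 + 0.078792 = 0.249614
B_II = 1 / 0.249614 = 4.0062
Σp_IIIᵢ² = 0.0702² + 0.0175² + 0.2456² + 0.1579² + 0.5088² = 0.004928 + 0.000306 + 0.060319 + 0.024932 + 0.258877 = 0.349362
B_III = 1 / 0.349362 = 2.8624
Σp_IVᵢ² = 0.2174² + 0.2826² + 0.0870² + 0.2174² + 0.1957² = 0.047263 + 0.079863 + 0.007569 + 0.047263 + 0.038298 = 0.220256
B_IV = 1 / 0.220256 = 4.5402
Σp_Iᵢ² = 0.2105² + 0.0132² + 0.2193² + 0.3991² + 0.1579² = 0.044310 + 0.000174 + 0.048092 + 0.159281 + 0.024932 = 0.276789
B_I = 1 / 0.276789 = 3.6129
Highest B → broadest niche (most generalist): morphospecies IV (B = 4.54).

morphospecies IV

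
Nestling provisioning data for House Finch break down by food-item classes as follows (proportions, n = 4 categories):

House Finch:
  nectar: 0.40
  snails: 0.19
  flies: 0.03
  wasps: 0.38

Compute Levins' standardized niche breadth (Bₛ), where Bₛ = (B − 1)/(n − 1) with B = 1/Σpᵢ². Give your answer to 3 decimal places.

Σpᵢ² = 0.40² + 0.19² + 0.03² + 0.38² = 0.1600 + 0.0361 + 0.0009 + 0.1444 = 0.3414
B = 1 / 0.3414 = 2.92912
Bₛ = (B − 1)/(n − 1) = (2.92912 − 1)/(4 − 1) = 1.92912/3 = 0.64304

0.643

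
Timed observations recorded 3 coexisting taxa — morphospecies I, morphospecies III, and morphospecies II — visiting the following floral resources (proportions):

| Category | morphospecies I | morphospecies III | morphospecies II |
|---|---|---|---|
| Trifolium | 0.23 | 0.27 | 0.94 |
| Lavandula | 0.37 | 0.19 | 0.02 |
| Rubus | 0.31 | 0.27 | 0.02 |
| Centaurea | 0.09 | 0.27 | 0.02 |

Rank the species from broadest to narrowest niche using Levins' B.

Σp_Iᵢ² = 0.23² + 0.37² + 0.31² + 0.09² = 0.0529 + 0.1369 + 0.0961 + 0.0081 = 0.2940
B_I = 1 / 0.2940 = 3.4014
Σp_IIIᵢ² = 0.27² + 0.19² + 0.27² + 0.27² = 0.0729 + 0.0361 + 0.0729 + 0.0729 = 0.2548
B_III = 1 / 0.2548 = 3.9246
Σp_IIᵢ² = 0.94² + 0.02² + 0.02² + 0.02² = 0.8836 + 0.0004 + 0.0004 + 0.0004 = 0.8848
B_II = 1 / 0.8848 = 1.1302
Ranking by B (broadest → narrowest): morphospecies III (3.92) > morphospecies I (3.40) > morphospecies II (1.13)

morphospecies III > morphospecies I > morphospecies II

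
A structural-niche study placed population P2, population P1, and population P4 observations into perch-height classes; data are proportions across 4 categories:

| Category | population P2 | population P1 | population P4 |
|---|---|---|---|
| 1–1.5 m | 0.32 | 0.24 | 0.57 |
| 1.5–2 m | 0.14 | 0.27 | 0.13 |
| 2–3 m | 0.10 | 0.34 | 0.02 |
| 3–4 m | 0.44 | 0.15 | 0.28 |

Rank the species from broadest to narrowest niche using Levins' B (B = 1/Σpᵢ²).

Σp_P2ᵢ² = 0.32² + 0.14² + 0.10² + 0.44² = 0.1024 + 0.0196 + 0.0100 + 0.1936 = 0.3256
B_P2 = 1 / 0.3256 = 3.0713
Σp_P1ᵢ² = 0.24² + 0.27² + 0.34² + 0.15² = 0.0576 + 0.0729 + 0.1156 + 0.0225 = 0.2686
B_P1 = 1 / 0.2686 = 3.7230
Σp_P4ᵢ² = 0.57² + 0.13² + 0.02² + 0.28² = 0.3249 + 0.0169 + 0.0004 + 0.0784 = 0.4206
B_P4 = 1 / 0.4206 = 2.3776
Ranking by B (broadest → narrowest): population P1 (3.72) > population P2 (3.07) > population P4 (2.38)

population P1 > population P2 > population P4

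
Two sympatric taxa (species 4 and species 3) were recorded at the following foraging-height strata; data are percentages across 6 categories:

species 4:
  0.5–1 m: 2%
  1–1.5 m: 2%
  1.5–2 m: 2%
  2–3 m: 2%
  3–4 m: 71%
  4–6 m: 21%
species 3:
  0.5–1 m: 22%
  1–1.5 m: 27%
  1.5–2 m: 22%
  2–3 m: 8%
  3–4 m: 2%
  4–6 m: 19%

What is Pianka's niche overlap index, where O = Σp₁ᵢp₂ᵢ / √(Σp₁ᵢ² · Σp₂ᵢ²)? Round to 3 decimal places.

Convert percentages to proportions (divide by 100).
Σ p₁ᵢp₂ᵢ = 0.0044 + 0.0054 + 0.0044 + 0.0016 + 0.0142 + 0.0399 = 0.0699
Σp_1ᵢ² = 0.02² + 0.02² + 0.02² + 0.02² + 0.71² + 0.21² = 0.0004 + 0.0004 + 0.0004 + 0.0004 + 0.5041 + 0.0441 = 0.5498
Σp_2ᵢ² = 0.22² + 0.27² + 0.22² + 0.08² + 0.02² + 0.19² = 0.0484 + 0.0729 + 0.0484 + 0.0064 + 0.0004 + 0.0361 = 0.2126
O = 0.0699 / √(0.5498 × 0.2126) = 0.0699 / 0.341888 = 0.20445

0.204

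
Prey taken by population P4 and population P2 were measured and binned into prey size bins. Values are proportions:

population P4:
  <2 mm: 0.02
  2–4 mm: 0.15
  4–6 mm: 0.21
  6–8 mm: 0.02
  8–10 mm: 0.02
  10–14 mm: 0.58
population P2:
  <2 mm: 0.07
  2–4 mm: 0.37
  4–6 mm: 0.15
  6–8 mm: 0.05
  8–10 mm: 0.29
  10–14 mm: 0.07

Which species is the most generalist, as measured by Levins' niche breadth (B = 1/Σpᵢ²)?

Σp_P4ᵢ² = 0.02² + 0.15² + 0.21² + 0.02² + 0.02² + 0.58² = 0.0004 + 0.0225 + 0.0441 + 0.0004 + 0.0004 + 0.3364 = 0.4042
B_P4 = 1 / 0.4042 = 2.4740
Σp_P2ᵢ² = 0.07² + 0.37² + 0.15² + 0.05² + 0.29² + 0.07² = 0.0049 + 0.1369 + 0.0225 + 0.0025 + 0.0841 + 0.0049 = 0.2558
B_P2 = 1 / 0.2558 = 3.9093
Highest B → broadest niche (most generalist): population P2 (B = 3.91).

population P2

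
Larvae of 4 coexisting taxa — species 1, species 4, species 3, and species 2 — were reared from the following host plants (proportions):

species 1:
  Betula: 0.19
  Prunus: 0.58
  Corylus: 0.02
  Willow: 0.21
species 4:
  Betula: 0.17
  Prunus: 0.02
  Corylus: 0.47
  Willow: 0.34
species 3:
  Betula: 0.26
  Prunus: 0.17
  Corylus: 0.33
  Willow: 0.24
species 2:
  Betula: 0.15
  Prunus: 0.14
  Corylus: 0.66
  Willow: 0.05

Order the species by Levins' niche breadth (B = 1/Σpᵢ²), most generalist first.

Σp_1ᵢ² = 0.19² + 0.58² + 0.02² + 0.21² = 0.0361 + 0.3364 + 0.0004 + 0.0441 = 0.4170
B_1 = 1 / 0.4170 = 2.3981
Σp_4ᵢ² = 0.17² + 0.02² + 0.47² + 0.34² = 0.0289 + 0.0004 + 0.2209 + 0.1156 = 0.3658
B_4 = 1 / 0.3658 = 2.7337
Σp_3ᵢ² = 0.26² + 0.17² + 0.33² + 0.24² = 0.0676 + 0.0289 + 0.1089 + 0.0576 = 0.2630
B_3 = 1 / 0.2630 = 3.8023
Σp_2ᵢ² = 0.15² + 0.14² + 0.66² + 0.05² = 0.0225 + 0.0196 + 0.4356 + 0.0025 = 0.4802
B_2 = 1 / 0.4802 = 2.0825
Ranking by B (broadest → narrowest): species 3 (3.80) > species 4 (2.73) > species 1 (2.40) > species 2 (2.08)

species 3 > species 4 > species 1 > species 2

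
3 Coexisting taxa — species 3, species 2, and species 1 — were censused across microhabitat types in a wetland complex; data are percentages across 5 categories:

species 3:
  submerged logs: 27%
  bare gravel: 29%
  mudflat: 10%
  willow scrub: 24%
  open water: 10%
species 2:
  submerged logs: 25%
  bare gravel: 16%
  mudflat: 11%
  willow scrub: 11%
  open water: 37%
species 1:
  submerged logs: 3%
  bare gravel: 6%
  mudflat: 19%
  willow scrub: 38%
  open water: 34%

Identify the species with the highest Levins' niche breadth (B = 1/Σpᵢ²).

species 3

Convert percentages to proportions (divide by 100).
Σp_3ᵢ² = 0.27² + 0.29² + 0.10² + 0.24² + 0.10² = 0.0729 + 0.0841 + 0.0100 + 0.0576 + 0.0100 = 0.2346
B_3 = 1 / 0.2346 = 4.2626
Σp_2ᵢ² = 0.25² + 0.16² + 0.11² + 0.11² + 0.37² = 0.0625 + 0.0256 + 0.0121 + 0.0121 + 0.1369 = 0.2492
B_2 = 1 / 0.2492 = 4.0128
Σp_1ᵢ² = 0.03² + 0.06² + 0.19² + 0.38² + 0.34² = 0.0009 + 0.0036 + 0.0361 + 0.1444 + 0.1156 = 0.3006
B_1 = 1 / 0.3006 = 3.3267
Highest B → broadest niche (most generalist): species 3 (B = 4.26).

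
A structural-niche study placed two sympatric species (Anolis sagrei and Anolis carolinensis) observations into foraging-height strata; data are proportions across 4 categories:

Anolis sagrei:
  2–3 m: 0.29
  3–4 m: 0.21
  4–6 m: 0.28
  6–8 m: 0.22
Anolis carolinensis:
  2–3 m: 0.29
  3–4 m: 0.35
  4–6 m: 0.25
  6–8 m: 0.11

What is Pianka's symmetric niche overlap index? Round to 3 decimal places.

Σ p₁ᵢp₂ᵢ = 0.0841 + 0.0735 + 0.0700 + 0.0242 = 0.2518
Σp_1ᵢ² = 0.29² + 0.21² + 0.28² + 0.22² = 0.0841 + 0.0441 + 0.0784 + 0.0484 = 0.2550
Σp_2ᵢ² = 0.29² + 0.35² + 0.25² + 0.11² = 0.0841 + 0.1225 + 0.0625 + 0.0121 = 0.2812
O = 0.2518 / √(0.2550 × 0.2812) = 0.2518 / 0.267780 = 0.94032

0.940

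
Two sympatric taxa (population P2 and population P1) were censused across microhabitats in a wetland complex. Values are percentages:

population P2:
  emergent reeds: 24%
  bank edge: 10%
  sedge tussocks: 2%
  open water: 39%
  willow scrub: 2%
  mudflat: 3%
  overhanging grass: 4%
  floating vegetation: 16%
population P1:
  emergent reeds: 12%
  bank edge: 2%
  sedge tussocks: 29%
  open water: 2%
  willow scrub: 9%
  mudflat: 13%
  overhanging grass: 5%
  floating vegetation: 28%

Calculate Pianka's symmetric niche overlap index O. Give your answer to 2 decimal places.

Convert percentages to proportions (divide by 100).
Σ p₁ᵢp₂ᵢ = 0.0288 + 0.0020 + 0.0058 + 0.0078 + 0.0018 + 0.0039 + 0.0020 + 0.0448 = 0.0969
Σp_1ᵢ² = 0.24² + 0.10² + 0.02² + 0.39² + 0.02² + 0.03² + 0.04² + 0.16² = 0.0576 + 0.0100 + 0.0004 + 0.1521 + 0.0004 + 0.0009 + 0.0016 + 0.0256 = 0.2486
Σp_2ᵢ² = 0.12² + 0.02² + 0.29² + 0.02² + 0.09² + 0.13² + 0.05² + 0.28² = 0.0144 + 0.0004 + 0.0841 + 0.0004 + 0.0081 + 0.0169 + 0.0025 + 0.0784 = 0.2052
O = 0.0969 / √(0.2486 × 0.2052) = 0.0969 / 0.22586 = 0.4290

0.43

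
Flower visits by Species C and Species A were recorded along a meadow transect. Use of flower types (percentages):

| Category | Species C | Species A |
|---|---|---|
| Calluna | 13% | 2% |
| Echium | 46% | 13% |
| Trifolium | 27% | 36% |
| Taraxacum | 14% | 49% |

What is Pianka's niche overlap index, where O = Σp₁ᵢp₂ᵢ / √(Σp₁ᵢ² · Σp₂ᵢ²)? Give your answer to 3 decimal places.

Convert percentages to proportions (divide by 100).
Σ p₁ᵢp₂ᵢ = 0.0026 + 0.0598 + 0.0972 + 0.0686 = 0.2282
Σp_1ᵢ² = 0.13² + 0.46² + 0.27² + 0.14² = 0.0169 + 0.2116 + 0.0729 + 0.0196 = 0.3210
Σp_2ᵢ² = 0.02² + 0.13² + 0.36² + 0.49² = 0.0004 + 0.0169 + 0.1296 + 0.2401 = 0.3870
O = 0.2282 / √(0.3210 × 0.3870) = 0.2282 / 0.352459 = 0.64745

0.647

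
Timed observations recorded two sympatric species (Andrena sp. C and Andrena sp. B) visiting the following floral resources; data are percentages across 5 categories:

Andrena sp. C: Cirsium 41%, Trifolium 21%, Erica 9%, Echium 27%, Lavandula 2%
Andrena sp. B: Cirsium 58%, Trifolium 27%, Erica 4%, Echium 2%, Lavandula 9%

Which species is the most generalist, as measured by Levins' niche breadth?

Convert percentages to proportions (divide by 100).
Σp_Cᵢ² = 0.41² + 0.21² + 0.09² + 0.27² + 0.02² = 0.1681 + 0.0441 + 0.0081 + 0.0729 + 0.0004 = 0.2936
B_C = 1 / 0.2936 = 3.4060
Σp_Bᵢ² = 0.58² + 0.27² + 0.04² + 0.02² + 0.09² = 0.3364 + 0.0729 + 0.0016 + 0.0004 + 0.0081 = 0.4194
B_B = 1 / 0.4194 = 2.3844
Highest B → broadest niche (most generalist): Andrena sp. C (B = 3.41).

Andrena sp. C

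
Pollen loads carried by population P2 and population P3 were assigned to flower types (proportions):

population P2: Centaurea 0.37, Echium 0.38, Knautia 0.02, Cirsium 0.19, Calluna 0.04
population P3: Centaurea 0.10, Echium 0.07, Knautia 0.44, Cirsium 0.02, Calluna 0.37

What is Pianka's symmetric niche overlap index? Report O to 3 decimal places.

Σ p₁ᵢp₂ᵢ = 0.0370 + 0.0266 + 0.0088 + 0.0038 + 0.0148 = 0.0910
Σp_1ᵢ² = 0.37² + 0.38² + 0.02² + 0.19² + 0.04² = 0.1369 + 0.1444 + 0.0004 + 0.0361 + 0.0016 = 0.3194
Σp_2ᵢ² = 0.10² + 0.07² + 0.44² + 0.02² + 0.37² = 0.0100 + 0.0049 + 0.1936 + 0.0004 + 0.1369 = 0.3458
O = 0.0910 / √(0.3194 × 0.3458) = 0.0910 / 0.332338 = 0.27382

0.274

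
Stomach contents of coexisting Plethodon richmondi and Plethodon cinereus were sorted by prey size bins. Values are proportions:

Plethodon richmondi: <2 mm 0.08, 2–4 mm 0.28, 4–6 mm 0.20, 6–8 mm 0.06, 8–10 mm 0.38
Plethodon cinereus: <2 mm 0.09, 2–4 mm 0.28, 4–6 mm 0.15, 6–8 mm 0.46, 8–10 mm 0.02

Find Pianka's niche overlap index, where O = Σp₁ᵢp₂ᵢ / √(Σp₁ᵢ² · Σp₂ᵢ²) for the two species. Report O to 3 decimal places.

0.510

Σ p₁ᵢp₂ᵢ = 0.0072 + 0.0784 + 0.0300 + 0.0276 + 0.0076 = 0.1508
Σp_1ᵢ² = 0.08² + 0.28² + 0.20² + 0.06² + 0.38² = 0.0064 + 0.0784 + 0.0400 + 0.0036 + 0.1444 = 0.2728
Σp_2ᵢ² = 0.09² + 0.28² + 0.15² + 0.46² + 0.02² = 0.0081 + 0.0784 + 0.0225 + 0.2116 + 0.0004 = 0.3210
O = 0.1508 / √(0.2728 × 0.3210) = 0.1508 / 0.295920 = 0.50960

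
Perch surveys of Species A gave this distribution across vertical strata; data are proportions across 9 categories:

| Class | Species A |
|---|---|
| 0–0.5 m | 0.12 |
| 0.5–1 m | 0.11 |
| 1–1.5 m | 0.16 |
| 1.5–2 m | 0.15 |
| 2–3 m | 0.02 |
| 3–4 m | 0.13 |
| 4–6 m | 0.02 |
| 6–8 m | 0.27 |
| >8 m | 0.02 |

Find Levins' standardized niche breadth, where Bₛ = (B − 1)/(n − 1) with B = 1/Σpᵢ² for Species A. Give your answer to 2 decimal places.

Σpᵢ² = 0.12² + 0.11² + 0.16² + 0.15² + 0.02² + 0.13² + 0.02² + 0.27² + 0.02² = 0.0144 + 0.0121 + 0.0256 + 0.0225 + 0.0004 + 0.0169 + 0.0004 + 0.0729 + 0.0004 = 0.1656
B = 1 / 0.1656 = 6.0386
Bₛ = (B − 1)/(n − 1) = (6.0386 − 1)/(9 − 1) = 5.0386/8 = 0.6298

0.63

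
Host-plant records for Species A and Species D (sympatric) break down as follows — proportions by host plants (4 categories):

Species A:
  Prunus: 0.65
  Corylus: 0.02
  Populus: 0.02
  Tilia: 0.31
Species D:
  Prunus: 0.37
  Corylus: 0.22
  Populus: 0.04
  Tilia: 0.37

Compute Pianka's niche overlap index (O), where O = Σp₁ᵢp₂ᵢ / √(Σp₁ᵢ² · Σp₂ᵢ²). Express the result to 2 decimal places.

Σ p₁ᵢp₂ᵢ = 0.2405 + 0.0044 + 0.0008 + 0.1147 = 0.3604
Σp_1ᵢ² = 0.65² + 0.02² + 0.02² + 0.31² = 0.4225 + 0.0004 + 0.0004 + 0.0961 = 0.5194
Σp_2ᵢ² = 0.37² + 0.22² + 0.04² + 0.37² = 0.1369 + 0.0484 + 0.0016 + 0.1369 = 0.3238
O = 0.3604 / √(0.5194 × 0.3238) = 0.3604 / 0.41010 = 0.8788

0.88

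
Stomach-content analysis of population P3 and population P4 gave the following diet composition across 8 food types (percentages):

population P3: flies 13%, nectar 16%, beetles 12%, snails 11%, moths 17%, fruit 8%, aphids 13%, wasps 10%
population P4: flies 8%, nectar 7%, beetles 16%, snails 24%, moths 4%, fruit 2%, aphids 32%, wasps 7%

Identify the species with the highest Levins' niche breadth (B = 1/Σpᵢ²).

population P3

Convert percentages to proportions (divide by 100).
Σp_P3ᵢ² = 0.13² + 0.16² + 0.12² + 0.11² + 0.17² + 0.08² + 0.13² + 0.10² = 0.0169 + 0.0256 + 0.0144 + 0.0121 + 0.0289 + 0.0064 + 0.0169 + 0.0100 = 0.1312
B_P3 = 1 / 0.1312 = 7.6220
Σp_P4ᵢ² = 0.08² + 0.07² + 0.16² + 0.24² + 0.04² + 0.02² + 0.32² + 0.07² = 0.0064 + 0.0049 + 0.0256 + 0.0576 + 0.0016 + 0.0004 + 0.1024 + 0.0049 = 0.2038
B_P4 = 1 / 0.2038 = 4.9068
Highest B → broadest niche (most generalist): population P3 (B = 7.62).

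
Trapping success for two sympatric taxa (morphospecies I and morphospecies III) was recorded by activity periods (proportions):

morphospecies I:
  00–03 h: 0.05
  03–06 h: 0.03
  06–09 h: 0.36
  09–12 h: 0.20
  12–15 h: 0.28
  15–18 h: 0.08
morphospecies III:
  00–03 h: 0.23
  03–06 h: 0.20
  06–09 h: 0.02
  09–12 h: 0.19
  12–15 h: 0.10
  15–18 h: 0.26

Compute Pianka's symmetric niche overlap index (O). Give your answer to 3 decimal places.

Σ p₁ᵢp₂ᵢ = 0.0115 + 0.0060 + 0.0072 + 0.0380 + 0.0280 + 0.0208 = 0.1115
Σp_1ᵢ² = 0.05² + 0.03² + 0.36² + 0.20² + 0.28² + 0.08² = 0.0025 + 0.0009 + 0.1296 + 0.0400 + 0.0784 + 0.0064 = 0.2578
Σp_2ᵢ² = 0.23² + 0.20² + 0.02² + 0.19² + 0.10² + 0.26² = 0.0529 + 0.0400 + 0.0004 + 0.0361 + 0.0100 + 0.0676 = 0.2070
O = 0.1115 / √(0.2578 × 0.2070) = 0.1115 / 0.231008 = 0.48267

0.483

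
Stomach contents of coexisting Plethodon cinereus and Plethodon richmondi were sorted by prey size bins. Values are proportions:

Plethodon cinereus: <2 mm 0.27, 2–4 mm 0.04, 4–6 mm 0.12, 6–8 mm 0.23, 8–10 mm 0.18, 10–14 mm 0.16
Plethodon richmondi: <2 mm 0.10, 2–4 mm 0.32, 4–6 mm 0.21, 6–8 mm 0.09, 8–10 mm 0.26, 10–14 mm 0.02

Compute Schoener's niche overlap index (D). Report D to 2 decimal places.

Σ|p₁ᵢ − p₂ᵢ| = 0.17 + 0.28 + 0.09 + 0.14 + 0.08 + 0.14 = 0.90
D = 1 − ½ × 0.90 = 1 − 0.450 = 0.5500

0.55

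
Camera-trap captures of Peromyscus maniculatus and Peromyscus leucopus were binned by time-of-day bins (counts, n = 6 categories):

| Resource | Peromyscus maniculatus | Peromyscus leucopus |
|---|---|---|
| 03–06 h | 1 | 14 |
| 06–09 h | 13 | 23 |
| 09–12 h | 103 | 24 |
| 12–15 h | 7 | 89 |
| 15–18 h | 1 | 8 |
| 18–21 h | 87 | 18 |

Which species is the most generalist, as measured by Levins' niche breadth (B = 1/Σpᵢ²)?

Proportions for Peromyscus maniculatus (n=212): 1/212=0.0047, 13/212=0.0613, 103/212=0.4858, 7/212=0.0330, 1/212=0.0047, 87/212=0.4104
Proportions for Peromyscus leucopus (n=176): 14/176=0.0795, 23/176=0.1307, 24/176=0.1364, 89/176=0.5057, 8/176=0.0455, 18/176=0.1023
Σp_maniᵢ² = 0.0047² + 0.0613² + 0.4858² + 0.0330² + 0.0047² + 0.4104² = 0.000022 + 0.003758 + 0.236002 + 0.001089 + 0.000022 + 0.168428 = 0.409321
B_mani = 1 / 0.409321 = 2.4431
Σp_leucᵢ² = 0.0795² + 0.1307² + 0.1364² + 0.5057² + 0.0455² + 0.1023² = 0.006320 + 0.017082 + 0.018605 + 0.255732 + 0.002070 + 0.010465 = 0.310274
B_leuc = 1 / 0.310274 = 3.2230
Highest B → broadest niche (most generalist): Peromyscus leucopus (B = 3.22).

Peromyscus leucopus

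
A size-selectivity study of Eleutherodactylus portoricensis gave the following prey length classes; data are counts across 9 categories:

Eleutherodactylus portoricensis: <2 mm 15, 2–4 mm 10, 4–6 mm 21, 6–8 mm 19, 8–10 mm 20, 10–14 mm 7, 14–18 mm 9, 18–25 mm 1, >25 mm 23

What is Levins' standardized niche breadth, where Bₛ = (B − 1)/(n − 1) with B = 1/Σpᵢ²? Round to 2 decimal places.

Proportions for Eleutherodactylus portoricensis (n=125): 15/125=0.1200, 10/125=0.0800, 21/125=0.1680, 19/125=0.1520, 20/125=0.1600, 7/125=0.0560, 9/125=0.0720, 1/125=0.0080, 23/125=0.1840
Σpᵢ² = 0.1200² + 0.0800² + 0.1680² + 0.1520² + 0.1600² + 0.0560² + 0.0720² + 0.0080² + 0.1840² = 0.014400 + 0.006400 + 0.028224 + 0.023104 + 0.025600 + 0.003136 + 0.005184 + 0.000064 + 0.033856 = 0.139968
B = 1 / 0.139968 = 7.1445
Bₛ = (B − 1)/(n − 1) = (7.1445 − 1)/(9 − 1) = 6.1445/8 = 0.7681

0.77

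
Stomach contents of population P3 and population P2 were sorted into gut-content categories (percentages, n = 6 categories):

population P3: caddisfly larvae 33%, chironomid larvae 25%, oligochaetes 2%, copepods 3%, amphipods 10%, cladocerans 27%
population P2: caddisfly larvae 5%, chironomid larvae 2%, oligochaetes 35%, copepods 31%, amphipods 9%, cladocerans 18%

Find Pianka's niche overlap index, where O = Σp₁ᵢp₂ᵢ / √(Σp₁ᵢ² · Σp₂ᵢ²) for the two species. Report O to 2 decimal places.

0.37

Convert percentages to proportions (divide by 100).
Σ p₁ᵢp₂ᵢ = 0.0165 + 0.0050 + 0.0070 + 0.0093 + 0.0090 + 0.0486 = 0.0954
Σp_1ᵢ² = 0.33² + 0.25² + 0.02² + 0.03² + 0.10² + 0.27² = 0.1089 + 0.0625 + 0.0004 + 0.0009 + 0.0100 + 0.0729 = 0.2556
Σp_2ᵢ² = 0.05² + 0.02² + 0.35² + 0.31² + 0.09² + 0.18² = 0.0025 + 0.0004 + 0.1225 + 0.0961 + 0.0081 + 0.0324 = 0.2620
O = 0.0954 / √(0.2556 × 0.2620) = 0.0954 / 0.25878 = 0.3687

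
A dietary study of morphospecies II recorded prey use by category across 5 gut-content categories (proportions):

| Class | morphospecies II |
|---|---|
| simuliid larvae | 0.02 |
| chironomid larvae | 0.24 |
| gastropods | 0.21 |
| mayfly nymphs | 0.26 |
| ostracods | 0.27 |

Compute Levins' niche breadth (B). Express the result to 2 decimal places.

Σpᵢ² = 0.02² + 0.24² + 0.21² + 0.26² + 0.27² = 0.0004 + 0.0576 + 0.0441 + 0.0676 + 0.0729 = 0.2426
B = 1 / 0.2426 = 4.1220

4.12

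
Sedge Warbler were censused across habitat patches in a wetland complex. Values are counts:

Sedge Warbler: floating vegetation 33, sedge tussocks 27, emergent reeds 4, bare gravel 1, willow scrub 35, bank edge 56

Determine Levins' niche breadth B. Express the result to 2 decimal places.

3.93

Proportions for Sedge Warbler (n=156): 33/156=0.2115, 27/156=0.1731, 4/156=0.0256, 1/156=0.0064, 35/156=0.2244, 56/156=0.3590
Σpᵢ² = 0.2115² + 0.1731² + 0.0256² + 0.0064² + 0.2244² + 0.3590² = 0.044732 + 0.029964 + 0.000655 + 0.000041 + 0.050355 + 0.128881 = 0.254628
B = 1 / 0.254628 = 3.9273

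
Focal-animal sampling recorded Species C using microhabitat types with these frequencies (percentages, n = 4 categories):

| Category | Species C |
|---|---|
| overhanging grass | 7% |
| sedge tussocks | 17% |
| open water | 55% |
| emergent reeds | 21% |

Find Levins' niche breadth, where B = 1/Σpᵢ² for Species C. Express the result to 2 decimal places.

2.63

Convert percentages to proportions (divide by 100).
Σpᵢ² = 0.07² + 0.17² + 0.55² + 0.21² = 0.0049 + 0.0289 + 0.3025 + 0.0441 = 0.3804
B = 1 / 0.3804 = 2.6288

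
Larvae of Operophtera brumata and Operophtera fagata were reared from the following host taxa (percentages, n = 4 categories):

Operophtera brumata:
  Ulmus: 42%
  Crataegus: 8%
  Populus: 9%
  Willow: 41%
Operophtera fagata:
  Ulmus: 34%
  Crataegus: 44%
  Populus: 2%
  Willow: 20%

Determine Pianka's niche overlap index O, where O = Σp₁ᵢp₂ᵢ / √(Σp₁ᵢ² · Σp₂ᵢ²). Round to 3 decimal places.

Convert percentages to proportions (divide by 100).
Σ p₁ᵢp₂ᵢ = 0.1428 + 0.0352 + 0.0018 + 0.0820 = 0.2618
Σp_1ᵢ² = 0.42² + 0.08² + 0.09² + 0.41² = 0.1764 + 0.0064 + 0.0081 + 0.1681 = 0.3590
Σp_2ᵢ² = 0.34² + 0.44² + 0.02² + 0.20² = 0.1156 + 0.1936 + 0.0004 + 0.0400 = 0.3496
O = 0.2618 / √(0.3590 × 0.3496) = 0.2618 / 0.354269 = 0.73899

0.739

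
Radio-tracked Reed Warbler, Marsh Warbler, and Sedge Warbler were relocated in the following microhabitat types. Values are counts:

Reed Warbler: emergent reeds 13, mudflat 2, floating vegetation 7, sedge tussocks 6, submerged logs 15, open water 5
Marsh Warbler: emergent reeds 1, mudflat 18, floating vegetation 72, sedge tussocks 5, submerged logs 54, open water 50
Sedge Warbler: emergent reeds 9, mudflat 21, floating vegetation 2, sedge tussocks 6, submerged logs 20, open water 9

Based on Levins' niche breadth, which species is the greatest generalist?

Reed Warbler

Proportions for Reed Warbler (n=48): 13/48=0.2708, 2/48=0.0417, 7/48=0.1458, 6/48=0.1250, 15/48=0.3125, 5/48=0.1042
Proportions for Marsh Warbler (n=200): 1/200=0.0050, 18/200=0.0900, 72/200=0.3600, 5/200=0.0250, 54/200=0.2700, 50/200=0.2500
Proportions for Sedge Warbler (n=67): 9/67=0.1343, 21/67=0.3134, 2/67=0.0299, 6/67=0.0896, 20/67=0.2985, 9/67=0.1343
Σp_Reedᵢ² = 0.2708² + 0.0417² + 0.1458² + 0.1250² + 0.3125² + 0.1042² = 0.073333 + 0.001739 + 0.021258 + 0.015625 + 0.097656 + 0.010858 = 0.220469
B_Reed = 1 / 0.220469 = 4.5358
Σp_Marsᵢ² = 0.0050² + 0.0900² + 0.3600² + 0.0250² + 0.2700² + 0.2500² = 0.000025 + 0.008100 + 0.129600 + 0.000625 + 0.072900 + 0.062500 = 0.273750
B_Mars = 1 / 0.273750 = 3.6530
Σp_Sedgᵢ² = 0.1343² + 0.3134² + 0.0299² + 0.0896² + 0.2985² + 0.1343² = 0.018036 + 0.098220 + 0.000894 + 0.008028 + 0.089102 + 0.018036 = 0.232316
B_Sedg = 1 / 0.232316 = 4.3045
Highest B → broadest niche (most generalist): Reed Warbler (B = 4.54).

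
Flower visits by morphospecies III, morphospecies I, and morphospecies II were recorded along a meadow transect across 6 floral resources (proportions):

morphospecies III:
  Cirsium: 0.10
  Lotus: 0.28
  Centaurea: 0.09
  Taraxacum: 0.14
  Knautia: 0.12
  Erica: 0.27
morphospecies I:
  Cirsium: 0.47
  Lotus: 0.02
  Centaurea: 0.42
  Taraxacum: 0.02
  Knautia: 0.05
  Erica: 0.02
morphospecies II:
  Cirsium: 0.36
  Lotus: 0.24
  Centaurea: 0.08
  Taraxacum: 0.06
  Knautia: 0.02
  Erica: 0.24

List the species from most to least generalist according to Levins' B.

Σp_IIIᵢ² = 0.10² + 0.28² + 0.09² + 0.14² + 0.12² + 0.27² = 0.0100 + 0.0784 + 0.0081 + 0.0196 + 0.0144 + 0.0729 = 0.2034
B_III = 1 / 0.2034 = 4.9164
Σp_Iᵢ² = 0.47² + 0.02² + 0.42² + 0.02² + 0.05² + 0.02² = 0.2209 + 0.0004 + 0.1764 + 0.0004 + 0.0025 + 0.0004 = 0.4010
B_I = 1 / 0.4010 = 2.4938
Σp_IIᵢ² = 0.36² + 0.24² + 0.08² + 0.06² + 0.02² + 0.24² = 0.1296 + 0.0576 + 0.0064 + 0.0036 + 0.0004 + 0.0576 = 0.2552
B_II = 1 / 0.2552 = 3.9185
Ranking by B (broadest → narrowest): morphospecies III (4.92) > morphospecies II (3.92) > morphospecies I (2.49)

morphospecies III > morphospecies II > morphospecies I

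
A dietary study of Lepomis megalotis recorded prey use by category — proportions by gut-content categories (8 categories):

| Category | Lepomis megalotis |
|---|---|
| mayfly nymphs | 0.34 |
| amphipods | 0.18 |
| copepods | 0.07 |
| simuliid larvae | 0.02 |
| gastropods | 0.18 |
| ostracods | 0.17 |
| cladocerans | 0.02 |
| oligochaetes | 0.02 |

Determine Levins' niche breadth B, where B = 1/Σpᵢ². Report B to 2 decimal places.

4.64

Σpᵢ² = 0.34² + 0.18² + 0.07² + 0.02² + 0.18² + 0.17² + 0.02² + 0.02² = 0.1156 + 0.0324 + 0.0049 + 0.0004 + 0.0324 + 0.0289 + 0.0004 + 0.0004 = 0.2154
B = 1 / 0.2154 = 4.6425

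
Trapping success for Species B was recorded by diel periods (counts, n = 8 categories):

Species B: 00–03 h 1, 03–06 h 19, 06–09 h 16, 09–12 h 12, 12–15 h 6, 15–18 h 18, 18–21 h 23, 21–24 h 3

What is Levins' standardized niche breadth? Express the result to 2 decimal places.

0.68

Proportions for Species B (n=98): 1/98=0.0102, 19/98=0.1939, 16/98=0.1633, 12/98=0.1224, 6/98=0.0612, 18/98=0.1837, 23/98=0.2347, 3/98=0.0306
Σpᵢ² = 0.0102² + 0.1939² + 0.1633² + 0.1224² + 0.0612² + 0.1837² + 0.2347² + 0.0306² = 0.000104 + 0.037597 + 0.026667 + 0.014982 + 0.003745 + 0.033746 + 0.055084 + 0.000936 = 0.172861
B = 1 / 0.172861 = 5.7850
Bₛ = (B − 1)/(n − 1) = (5.7850 − 1)/(8 − 1) = 4.7850/7 = 0.6836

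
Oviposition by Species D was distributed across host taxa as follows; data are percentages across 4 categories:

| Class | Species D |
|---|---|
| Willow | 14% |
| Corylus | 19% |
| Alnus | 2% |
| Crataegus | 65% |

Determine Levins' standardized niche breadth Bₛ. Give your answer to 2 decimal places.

0.36

Convert percentages to proportions (divide by 100).
Σpᵢ² = 0.14² + 0.19² + 0.02² + 0.65² = 0.0196 + 0.0361 + 0.0004 + 0.4225 = 0.4786
B = 1 / 0.4786 = 2.0894
Bₛ = (B − 1)/(n − 1) = (2.0894 − 1)/(4 − 1) = 1.0894/3 = 0.3631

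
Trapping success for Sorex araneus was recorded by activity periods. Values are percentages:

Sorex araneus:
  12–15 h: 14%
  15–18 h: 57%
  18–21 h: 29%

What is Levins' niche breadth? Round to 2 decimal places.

Convert percentages to proportions (divide by 100).
Σpᵢ² = 0.14² + 0.57² + 0.29² = 0.0196 + 0.3249 + 0.0841 = 0.4286
B = 1 / 0.4286 = 2.3332

2.33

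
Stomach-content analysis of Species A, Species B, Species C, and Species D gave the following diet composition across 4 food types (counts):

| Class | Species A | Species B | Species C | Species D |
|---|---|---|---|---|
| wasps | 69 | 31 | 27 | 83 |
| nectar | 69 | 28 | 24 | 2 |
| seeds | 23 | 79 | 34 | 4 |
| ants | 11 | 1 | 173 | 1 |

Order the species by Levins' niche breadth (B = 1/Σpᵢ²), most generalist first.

Proportions for Species A (n=172): 69/172=0.4012, 69/172=0.4012, 23/172=0.1337, 11/172=0.0640
Proportions for Species B (n=139): 31/139=0.2230, 28/139=0.2014, 79/139=0.5683, 1/139=0.0072
Proportions for Species C (n=258): 27/258=0.1047, 24/258=0.0930, 34/258=0.1318, 173/258=0.6705
Proportions for Species D (n=90): 83/90=0.9222, 2/90=0.0222, 4/90=0.0444, 1/90=0.0111
Σp_Aᵢ² = 0.4012² + 0.4012² + 0.1337² + 0.0640² = 0.160961 + 0.160961 + 0.017876 + 0.004096 = 0.343894
B_A = 1 / 0.343894 = 2.9079
Σp_Bᵢ² = 0.2230² + 0.2014² + 0.5683² + 0.0072² = 0.049729 + 0.040562 + 0.322965 + 0.000052 = 0.413308
B_B = 1 / 0.413308 = 2.4195
Σp_Cᵢ² = 0.1047² + 0.0930² + 0.1318² + 0.6705² = 0.010962 + 0.008649 + 0.017371 + 0.449570 = 0.486552
B_C = 1 / 0.486552 = 2.0553
Σp_Dᵢ² = 0.9222² + 0.0222² + 0.0444² + 0.0111² = 0.850453 + 0.000493 + 0.001971 + 0.000123 = 0.853040
B_D = 1 / 0.853040 = 1.1723
Ranking by B (broadest → narrowest): Species A (2.91) > Species B (2.42) > Species C (2.06) > Species D (1.17)

Species A > Species B > Species C > Species D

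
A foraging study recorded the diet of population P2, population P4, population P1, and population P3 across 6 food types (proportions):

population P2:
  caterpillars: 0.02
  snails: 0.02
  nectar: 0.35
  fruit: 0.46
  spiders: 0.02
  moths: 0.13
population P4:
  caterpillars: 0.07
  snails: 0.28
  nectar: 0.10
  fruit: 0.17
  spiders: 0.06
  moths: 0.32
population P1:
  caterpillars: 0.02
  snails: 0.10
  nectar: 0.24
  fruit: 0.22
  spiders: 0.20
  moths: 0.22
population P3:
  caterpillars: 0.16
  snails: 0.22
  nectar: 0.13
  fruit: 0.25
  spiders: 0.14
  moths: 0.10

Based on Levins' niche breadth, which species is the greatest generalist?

population P3

Σp_P2ᵢ² = 0.02² + 0.02² + 0.35² + 0.46² + 0.02² + 0.13² = 0.0004 + 0.0004 + 0.1225 + 0.2116 + 0.0004 + 0.0169 = 0.3522
B_P2 = 1 / 0.3522 = 2.8393
Σp_P4ᵢ² = 0.07² + 0.28² + 0.10² + 0.17² + 0.06² + 0.32² = 0.0049 + 0.0784 + 0.0100 + 0.0289 + 0.0036 + 0.1024 = 0.2282
B_P4 = 1 / 0.2282 = 4.3821
Σp_P1ᵢ² = 0.02² + 0.10² + 0.24² + 0.22² + 0.20² + 0.22² = 0.0004 + 0.0100 + 0.0576 + 0.0484 + 0.0400 + 0.0484 = 0.2048
B_P1 = 1 / 0.2048 = 4.8828
Σp_P3ᵢ² = 0.16² + 0.22² + 0.13² + 0.25² + 0.14² + 0.10² = 0.0256 + 0.0484 + 0.0169 + 0.0625 + 0.0196 + 0.0100 = 0.1830
B_P3 = 1 / 0.1830 = 5.4645
Highest B → broadest niche (most generalist): population P3 (B = 5.46).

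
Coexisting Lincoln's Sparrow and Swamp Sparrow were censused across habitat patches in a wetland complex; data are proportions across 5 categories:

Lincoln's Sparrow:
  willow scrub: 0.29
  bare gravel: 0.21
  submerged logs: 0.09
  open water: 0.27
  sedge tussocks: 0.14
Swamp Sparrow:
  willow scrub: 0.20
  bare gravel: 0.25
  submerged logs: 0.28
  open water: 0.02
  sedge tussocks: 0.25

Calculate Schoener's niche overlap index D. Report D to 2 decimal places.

0.66

Σ|p₁ᵢ − p₂ᵢ| = 0.09 + 0.04 + 0.19 + 0.25 + 0.11 = 0.68
D = 1 − ½ × 0.68 = 1 − 0.340 = 0.6600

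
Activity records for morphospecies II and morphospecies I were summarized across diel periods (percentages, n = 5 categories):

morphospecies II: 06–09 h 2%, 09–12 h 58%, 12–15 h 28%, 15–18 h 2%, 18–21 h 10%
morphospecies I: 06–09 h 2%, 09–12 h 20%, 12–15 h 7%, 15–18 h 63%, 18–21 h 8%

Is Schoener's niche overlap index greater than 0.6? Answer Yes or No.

Convert percentages to proportions (divide by 100).
Σ|p₁ᵢ − p₂ᵢ| = 0.00 + 0.38 + 0.21 + 0.61 + 0.02 = 1.22
D = 1 − ½ × 1.22 = 1 − 0.610 = 0.3900
D = 0.3900 < 0.6 → No.

No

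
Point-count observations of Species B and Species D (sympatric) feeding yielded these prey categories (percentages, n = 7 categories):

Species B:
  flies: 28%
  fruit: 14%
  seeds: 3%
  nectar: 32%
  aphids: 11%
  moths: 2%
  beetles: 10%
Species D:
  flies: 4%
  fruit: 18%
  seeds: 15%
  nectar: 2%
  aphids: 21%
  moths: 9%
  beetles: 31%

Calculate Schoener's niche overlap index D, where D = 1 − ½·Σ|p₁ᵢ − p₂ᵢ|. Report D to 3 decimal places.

Convert percentages to proportions (divide by 100).
Σ|p₁ᵢ − p₂ᵢ| = 0.24 + 0.04 + 0.12 + 0.30 + 0.10 + 0.07 + 0.21 = 1.08
D = 1 − ½ × 1.08 = 1 − 0.540 = 0.46000

0.460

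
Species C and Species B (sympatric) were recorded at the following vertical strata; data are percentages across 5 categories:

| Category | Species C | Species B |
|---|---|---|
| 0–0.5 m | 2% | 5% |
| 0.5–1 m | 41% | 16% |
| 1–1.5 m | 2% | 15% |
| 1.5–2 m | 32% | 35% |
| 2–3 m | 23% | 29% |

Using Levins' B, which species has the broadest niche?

Species B

Convert percentages to proportions (divide by 100).
Σp_Cᵢ² = 0.02² + 0.41² + 0.02² + 0.32² + 0.23² = 0.0004 + 0.1681 + 0.0004 + 0.1024 + 0.0529 = 0.3242
B_C = 1 / 0.3242 = 3.0845
Σp_Bᵢ² = 0.05² + 0.16² + 0.15² + 0.35² + 0.29² = 0.0025 + 0.0256 + 0.0225 + 0.1225 + 0.0841 = 0.2572
B_B = 1 / 0.2572 = 3.8880
Highest B → broadest niche (most generalist): Species B (B = 3.89).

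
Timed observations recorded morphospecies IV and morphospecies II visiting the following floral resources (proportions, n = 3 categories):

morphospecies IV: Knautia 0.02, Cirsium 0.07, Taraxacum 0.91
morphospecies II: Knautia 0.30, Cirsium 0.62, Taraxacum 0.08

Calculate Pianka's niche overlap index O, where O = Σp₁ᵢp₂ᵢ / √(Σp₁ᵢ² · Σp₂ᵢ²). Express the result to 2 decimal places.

0.19

Σ p₁ᵢp₂ᵢ = 0.0060 + 0.0434 + 0.0728 = 0.1222
Σp_1ᵢ² = 0.02² + 0.07² + 0.91² = 0.0004 + 0.0049 + 0.8281 = 0.8334
Σp_2ᵢ² = 0.30² + 0.62² + 0.08² = 0.0900 + 0.3844 + 0.0064 = 0.4808
O = 0.1222 / √(0.8334 × 0.4808) = 0.1222 / 0.63301 = 0.1930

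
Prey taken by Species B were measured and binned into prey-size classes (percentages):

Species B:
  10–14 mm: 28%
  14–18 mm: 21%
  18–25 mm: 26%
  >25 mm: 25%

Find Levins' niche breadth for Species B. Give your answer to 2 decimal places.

Convert percentages to proportions (divide by 100).
Σpᵢ² = 0.28² + 0.21² + 0.26² + 0.25² = 0.0784 + 0.0441 + 0.0676 + 0.0625 = 0.2526
B = 1 / 0.2526 = 3.9588

3.96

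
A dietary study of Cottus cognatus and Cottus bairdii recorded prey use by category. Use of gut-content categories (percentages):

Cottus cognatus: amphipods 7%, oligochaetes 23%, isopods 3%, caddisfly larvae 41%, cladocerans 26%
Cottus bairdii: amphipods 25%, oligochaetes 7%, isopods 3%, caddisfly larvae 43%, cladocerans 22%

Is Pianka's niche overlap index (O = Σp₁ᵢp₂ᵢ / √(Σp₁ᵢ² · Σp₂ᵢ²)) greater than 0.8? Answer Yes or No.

Yes

Convert percentages to proportions (divide by 100).
Σ p₁ᵢp₂ᵢ = 0.0175 + 0.0161 + 0.0009 + 0.1763 + 0.0572 = 0.2680
Σp_1ᵢ² = 0.07² + 0.23² + 0.03² + 0.41² + 0.26² = 0.0049 + 0.0529 + 0.0009 + 0.1681 + 0.0676 = 0.2944
Σp_2ᵢ² = 0.25² + 0.07² + 0.03² + 0.43² + 0.22² = 0.0625 + 0.0049 + 0.0009 + 0.1849 + 0.0484 = 0.3016
O = 0.2680 / √(0.2944 × 0.3016) = 0.2680 / 0.29798 = 0.8994
O = 0.8994 > 0.8 → Yes.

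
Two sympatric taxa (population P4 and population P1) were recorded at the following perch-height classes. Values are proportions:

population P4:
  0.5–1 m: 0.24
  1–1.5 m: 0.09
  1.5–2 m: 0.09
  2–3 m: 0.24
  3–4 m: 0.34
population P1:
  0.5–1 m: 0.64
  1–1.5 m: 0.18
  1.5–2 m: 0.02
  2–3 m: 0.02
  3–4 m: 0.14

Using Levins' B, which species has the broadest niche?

population P4

Σp_P4ᵢ² = 0.24² + 0.09² + 0.09² + 0.24² + 0.34² = 0.0576 + 0.0081 + 0.0081 + 0.0576 + 0.1156 = 0.2470
B_P4 = 1 / 0.2470 = 4.0486
Σp_P1ᵢ² = 0.64² + 0.18² + 0.02² + 0.02² + 0.14² = 0.4096 + 0.0324 + 0.0004 + 0.0004 + 0.0196 = 0.4624
B_P1 = 1 / 0.4624 = 2.1626
Highest B → broadest niche (most generalist): population P4 (B = 4.05).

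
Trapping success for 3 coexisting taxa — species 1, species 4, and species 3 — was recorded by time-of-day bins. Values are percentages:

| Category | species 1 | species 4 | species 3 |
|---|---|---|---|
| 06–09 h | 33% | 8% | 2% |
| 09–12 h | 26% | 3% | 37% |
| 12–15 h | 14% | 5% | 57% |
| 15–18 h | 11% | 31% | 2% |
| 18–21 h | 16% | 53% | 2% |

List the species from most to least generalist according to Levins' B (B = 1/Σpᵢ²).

species 1 > species 4 > species 3

Convert percentages to proportions (divide by 100).
Σp_1ᵢ² = 0.33² + 0.26² + 0.14² + 0.11² + 0.16² = 0.1089 + 0.0676 + 0.0196 + 0.0121 + 0.0256 = 0.2338
B_1 = 1 / 0.2338 = 4.2772
Σp_4ᵢ² = 0.08² + 0.03² + 0.05² + 0.31² + 0.53² = 0.0064 + 0.0009 + 0.0025 + 0.0961 + 0.2809 = 0.3868
B_4 = 1 / 0.3868 = 2.5853
Σp_3ᵢ² = 0.02² + 0.37² + 0.57² + 0.02² + 0.02² = 0.0004 + 0.1369 + 0.3249 + 0.0004 + 0.0004 = 0.4630
B_3 = 1 / 0.4630 = 2.1598
Ranking by B (broadest → narrowest): species 1 (4.28) > species 4 (2.59) > species 3 (2.16)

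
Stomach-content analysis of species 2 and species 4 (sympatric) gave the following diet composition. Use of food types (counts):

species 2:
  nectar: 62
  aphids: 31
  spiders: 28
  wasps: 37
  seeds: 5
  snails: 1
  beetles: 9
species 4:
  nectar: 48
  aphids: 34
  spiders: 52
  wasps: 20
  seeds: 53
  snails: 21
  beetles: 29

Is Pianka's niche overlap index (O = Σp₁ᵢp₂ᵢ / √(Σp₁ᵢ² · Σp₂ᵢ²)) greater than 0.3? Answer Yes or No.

Yes

Proportions for species 2 (n=173): 62/173=0.3584, 31/173=0.1792, 28/173=0.1618, 37/173=0.2139, 5/173=0.0289, 1/173=0.0058, 9/173=0.0520
Proportions for species 4 (n=257): 48/257=0.1868, 34/257=0.1323, 52/257=0.2023, 20/257=0.0778, 53/257=0.2062, 21/257=0.0817, 29/257=0.1128
Σ p₁ᵢp₂ᵢ = 0.066949 + 0.023708 + 0.032732 + 0.016641 + 0.005959 + 0.000474 + 0.005866 = 0.152329
Σp_1ᵢ² = 0.3584² + 0.1792² + 0.1618² + 0.2139² + 0.0289² + 0.0058² + 0.0520² = 0.128451 + 0.032113 + 0.026179 + 0.045753 + 0.000835 + 0.000034 + 0.002704 = 0.236069
Σp_2ᵢ² = 0.1868² + 0.1323² + 0.2023² + 0.0778² + 0.2062² + 0.0817² + 0.1128² = 0.034894 + 0.017503 + 0.040925 + 0.006053 + 0.042518 + 0.006675 + 0.012724 = 0.161292
O = 0.152329 / √(0.236069 × 0.161292) = 0.152329 / 0.1951308 = 0.7807
O = 0.7807 > 0.3 → Yes.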